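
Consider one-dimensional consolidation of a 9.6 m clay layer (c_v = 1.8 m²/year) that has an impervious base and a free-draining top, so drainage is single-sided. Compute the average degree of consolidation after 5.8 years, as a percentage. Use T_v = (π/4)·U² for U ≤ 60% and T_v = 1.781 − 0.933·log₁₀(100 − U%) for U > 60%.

Drainage path length: H_d = H = 9.6 m (single drainage).
T_v = c_v·t/H_d² = 1.8×5.8/9.6² = 0.11328.
T_v = 0.11328 corresponds to the U ≤ 60% branch:
U = √(4T_v/π) = 0.3798

U ≈ 38 %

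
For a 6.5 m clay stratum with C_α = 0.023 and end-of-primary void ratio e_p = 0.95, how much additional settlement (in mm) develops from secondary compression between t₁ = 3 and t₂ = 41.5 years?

S_s ≈ 87.5 mm

Secondary compression: S_s = C_α·H/(1+e_p)·log₁₀(t₂/t₁)
S_s = 0.023×6.5/(1+0.95)×log₁₀(41.5/3)
    = 0.07667 × 1.141 = 0.08747 m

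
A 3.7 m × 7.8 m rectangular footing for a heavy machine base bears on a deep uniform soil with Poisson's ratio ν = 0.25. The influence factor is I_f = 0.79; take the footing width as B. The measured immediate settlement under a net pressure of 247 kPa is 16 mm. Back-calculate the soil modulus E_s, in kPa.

S_e = q·B·(1−ν²)/E_s · I_f  ⇒  E_s = q·B·(1−ν²)·I_f / S_e.
E_s = 247 × 3.7 × 0.9375 × 0.79 / 0.016 = 42300 kPa

E_s ≈ 42300 kPa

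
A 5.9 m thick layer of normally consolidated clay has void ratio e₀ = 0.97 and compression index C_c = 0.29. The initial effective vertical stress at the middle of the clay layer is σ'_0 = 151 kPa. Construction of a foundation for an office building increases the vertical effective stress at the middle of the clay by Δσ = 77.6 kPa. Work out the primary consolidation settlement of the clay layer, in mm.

S_c ≈ 156 mm

Final effective stress: σ'_f = σ'_0 + Δσ = 151 + 77.6 = 228.6 kPa.
Normally consolidated clay, so the full stress increment lies on the virgin compression line:
S_c = C_c·H/(1+e₀)·log₁₀(σ'_f/σ'_0) = 0.29×5.9/(1+0.97)×log₁₀(228.6/151)
    = 0.86853 × 0.1801 = 0.1564 m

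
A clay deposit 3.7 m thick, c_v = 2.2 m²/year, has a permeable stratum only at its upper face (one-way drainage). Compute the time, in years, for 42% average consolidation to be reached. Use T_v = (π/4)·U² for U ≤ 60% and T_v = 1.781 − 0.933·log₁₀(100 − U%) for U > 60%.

Drainage path length: H_d = H = 3.7 m (single drainage).
U ≤ 60%: T_v = (π/4)·U² = (π/4)×0.42² = 0.13854.
t = T_v·H_d²/c_v = 0.13854×3.7²/2.2 = 0.8621 years.

t ≈ 0.862 years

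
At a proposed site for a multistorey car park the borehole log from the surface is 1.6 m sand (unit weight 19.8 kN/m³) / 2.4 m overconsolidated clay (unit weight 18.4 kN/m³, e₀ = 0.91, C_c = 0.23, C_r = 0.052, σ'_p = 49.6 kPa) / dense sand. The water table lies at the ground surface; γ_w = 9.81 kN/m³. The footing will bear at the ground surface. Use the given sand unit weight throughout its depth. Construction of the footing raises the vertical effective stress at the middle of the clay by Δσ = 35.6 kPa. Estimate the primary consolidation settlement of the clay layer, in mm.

S_c ≈ 45.8 mm

Mid-depth of clay below the ground surface: z = 1.6 + 2.4/2 = 2.8 m.
Total vertical stress at mid-clay: σ_v = 19.8×1.6 + 18.4×1.2 = 53.76 kPa.
Pore pressure: u = 9.81×(2.8 − 0) = 27.468 kPa.
Initial effective stress: σ'_0 = σ_v − u = 53.76 − 27.468 = 26.292 kPa.
Final effective stress: σ'_f = 26.292 + 35.6 = 61.892 kPa.
σ'_f = 61.892 > σ'_p = 49.6 kPa, so the stress path crosses the preconsolidation pressure — recompression up to σ'_p, then virgin compression beyond:
S_c = H/(1+e₀)·[C_r·log₁₀(σ'_p/σ'_0) + C_c·log₁₀(σ'_f/σ'_p)]
    = 2.4/1.91 × [0.052×log₁₀(49.6/26.292) + 0.23×log₁₀(61.892/49.6)]
    = 1.2565 × [0.014334 + 0.022115] = 0.0458 m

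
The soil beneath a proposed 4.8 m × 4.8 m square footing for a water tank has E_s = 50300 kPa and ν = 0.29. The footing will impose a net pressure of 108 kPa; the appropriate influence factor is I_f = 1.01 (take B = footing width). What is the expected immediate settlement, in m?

Immediate (elastic) settlement: S_e = q·B·(1−ν²)/E_s · I_f.
S_e = 108 × 4.8 × (1 − 0.29²) / 50300 × 1.01
    = 108 × 4.8 × 0.9159 / 50300 × 1.01
    = 0.009534 m

S_e ≈ 0.00953 m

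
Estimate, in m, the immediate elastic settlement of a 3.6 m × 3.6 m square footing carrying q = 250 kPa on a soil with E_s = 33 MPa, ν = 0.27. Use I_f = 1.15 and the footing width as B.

S_e ≈ 0.0291 m

Immediate (elastic) settlement: S_e = q·B·(1−ν²)/E_s · I_f.
E_s = 33 MPa = 33000 kPa.
S_e = 250 × 3.6 × (1 − 0.27²) / 33000 × 1.15
    = 250 × 3.6 × 0.9271 / 33000 × 1.15
    = 0.02908 m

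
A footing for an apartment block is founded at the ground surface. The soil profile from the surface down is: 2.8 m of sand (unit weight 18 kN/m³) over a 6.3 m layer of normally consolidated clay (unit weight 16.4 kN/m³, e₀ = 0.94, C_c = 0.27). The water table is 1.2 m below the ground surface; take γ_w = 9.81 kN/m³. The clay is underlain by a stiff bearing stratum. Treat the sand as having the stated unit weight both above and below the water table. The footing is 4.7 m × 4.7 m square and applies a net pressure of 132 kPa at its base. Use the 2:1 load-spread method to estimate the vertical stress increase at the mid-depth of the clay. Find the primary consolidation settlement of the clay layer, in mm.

S_c ≈ 145 mm

Mid-depth of clay below the ground surface: z = 2.8 + 6.3/2 = 5.95 m.
Total vertical stress at mid-clay: σ_v = 18×2.8 + 16.4×3.15 = 102.06 kPa.
Pore pressure: u = 9.81×(5.95 − 1.2) = 46.598 kPa.
Initial effective stress: σ'_0 = σ_v − u = 102.06 − 46.598 = 55.462 kPa.
Stress increase at mid-clay by the 2:1 spreading method:
Δσ = qBL/((B+z)(L+z)) = 132×4.7×4.7/((4.7+5.95)(4.7+5.95)) = 25.708 kPa
Final effective stress: σ'_f = σ'_0 + Δσ = 55.462 + 25.708 = 81.17 kPa.
Normally consolidated clay, so the full stress increment lies on the virgin compression line:
S_c = C_c·H/(1+e₀)·log₁₀(σ'_f/σ'_0) = 0.27×6.3/(1+0.94)×log₁₀(81.17/55.462)
    = 0.8768 × 0.1654 = 0.145 m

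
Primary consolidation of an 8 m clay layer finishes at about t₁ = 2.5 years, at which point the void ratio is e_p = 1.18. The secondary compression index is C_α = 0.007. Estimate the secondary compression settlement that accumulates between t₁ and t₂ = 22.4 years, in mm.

S_s ≈ 24.5 mm

Secondary compression: S_s = C_α·H/(1+e_p)·log₁₀(t₂/t₁)
S_s = 0.007×8/(1+1.18)×log₁₀(22.4/2.5)
    = 0.02569 × 0.9523 = 0.02446 m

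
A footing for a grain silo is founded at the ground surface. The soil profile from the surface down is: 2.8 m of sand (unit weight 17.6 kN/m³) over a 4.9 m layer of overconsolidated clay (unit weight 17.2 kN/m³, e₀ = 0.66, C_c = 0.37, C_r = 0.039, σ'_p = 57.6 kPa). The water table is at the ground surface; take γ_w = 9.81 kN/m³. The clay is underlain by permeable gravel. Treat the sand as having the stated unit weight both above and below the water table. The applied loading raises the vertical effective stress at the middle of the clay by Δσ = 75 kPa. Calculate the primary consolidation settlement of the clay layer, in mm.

S_c ≈ 346 mm

Mid-depth of clay below the ground surface: z = 2.8 + 4.9/2 = 5.25 m.
Total vertical stress at mid-clay: σ_v = 17.6×2.8 + 17.2×2.45 = 91.42 kPa.
Pore pressure: u = 9.81×(5.25 − 0) = 51.503 kPa.
Initial effective stress: σ'_0 = σ_v − u = 91.42 − 51.503 = 39.917 kPa.
Final effective stress: σ'_f = 39.917 + 75 = 114.92 kPa.
σ'_f = 114.92 > σ'_p = 57.6 kPa, so the stress path crosses the preconsolidation pressure — recompression up to σ'_p, then virgin compression beyond:
S_c = H/(1+e₀)·[C_r·log₁₀(σ'_p/σ'_0) + C_c·log₁₀(σ'_f/σ'_p)]
    = 4.9/1.66 × [0.039×log₁₀(57.6/39.917) + 0.37×log₁₀(114.92/57.6)]
    = 2.9518 × [0.0062113 + 0.11099] = 0.346 m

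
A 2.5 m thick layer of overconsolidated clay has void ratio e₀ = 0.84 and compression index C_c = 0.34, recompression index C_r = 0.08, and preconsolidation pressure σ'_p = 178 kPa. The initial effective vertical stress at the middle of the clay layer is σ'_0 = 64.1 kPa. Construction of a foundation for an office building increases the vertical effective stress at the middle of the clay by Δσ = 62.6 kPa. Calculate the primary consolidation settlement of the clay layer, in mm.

Final effective stress: σ'_f = 64.1 + 62.6 = 126.7 kPa.
σ'_f = 126.7 ≤ σ'_p = 178 kPa, so the clay remains overconsolidated and only the recompression index applies:
S_c = C_r·H/(1+e₀)·log₁₀(σ'_f/σ'_0) = 0.08×2.5/1.84×log₁₀(126.7/64.1)
    = 0.1087 × 0.29592 = 0.03217 m

S_c ≈ 32.2 mm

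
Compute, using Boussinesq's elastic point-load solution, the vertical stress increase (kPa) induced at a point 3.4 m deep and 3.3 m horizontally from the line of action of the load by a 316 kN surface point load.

Δσ_z ≈ 2.48 kPa

Boussinesq vertical stress below a point load on an elastic half-space:
Δσ_z = 3P/(2πz²) · [1 + (r/z)²]^(−5/2)
r/z = 3.3/3.4 = 0.97059; [1+(r/z)²]^(−5/2) = 0.19026.
Δσ_z = 3×316/(2π×3.4²) × 0.19026 = 13.052 × 0.19026 = 2.483 kPa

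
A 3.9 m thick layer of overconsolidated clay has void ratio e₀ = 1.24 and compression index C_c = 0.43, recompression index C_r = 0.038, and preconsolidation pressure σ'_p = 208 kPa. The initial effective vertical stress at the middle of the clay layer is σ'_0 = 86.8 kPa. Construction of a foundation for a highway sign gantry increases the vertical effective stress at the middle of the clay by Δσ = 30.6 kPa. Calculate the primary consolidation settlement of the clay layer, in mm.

Final effective stress: σ'_f = 86.8 + 30.6 = 117.4 kPa.
σ'_f = 117.4 ≤ σ'_p = 208 kPa, so the clay remains overconsolidated and only the recompression index applies:
S_c = C_r·H/(1+e₀)·log₁₀(σ'_f/σ'_0) = 0.038×3.9/2.24×log₁₀(117.4/86.8)
    = 0.066162 × 0.13115 = 0.008677 m

S_c ≈ 8.68 mm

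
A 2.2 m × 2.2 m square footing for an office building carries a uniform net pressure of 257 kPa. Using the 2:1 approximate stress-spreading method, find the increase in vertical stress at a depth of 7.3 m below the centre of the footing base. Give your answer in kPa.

Δσ_z ≈ 13.8 kPa

By the 2:1 method the load spreads at 1 horizontal : 2 vertical, so at depth z the loaded area has grown by z in each plan dimension:
Δσ = qBL/((B+z)(L+z)) = 257×2.2×2.2/((2.2+7.3)(2.2+7.3)) = 13.783 kPa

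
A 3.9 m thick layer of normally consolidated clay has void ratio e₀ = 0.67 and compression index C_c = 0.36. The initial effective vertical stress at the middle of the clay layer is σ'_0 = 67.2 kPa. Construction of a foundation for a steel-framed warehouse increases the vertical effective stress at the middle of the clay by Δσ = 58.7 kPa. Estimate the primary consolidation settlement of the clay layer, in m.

S_c ≈ 0.229 m

Final effective stress: σ'_f = σ'_0 + Δσ = 67.2 + 58.7 = 125.9 kPa.
Normally consolidated clay, so the full stress increment lies on the virgin compression line:
S_c = C_c·H/(1+e₀)·log₁₀(σ'_f/σ'_0) = 0.36×3.9/(1+0.67)×log₁₀(125.9/67.2)
    = 0.84072 × 0.27266 = 0.2292 m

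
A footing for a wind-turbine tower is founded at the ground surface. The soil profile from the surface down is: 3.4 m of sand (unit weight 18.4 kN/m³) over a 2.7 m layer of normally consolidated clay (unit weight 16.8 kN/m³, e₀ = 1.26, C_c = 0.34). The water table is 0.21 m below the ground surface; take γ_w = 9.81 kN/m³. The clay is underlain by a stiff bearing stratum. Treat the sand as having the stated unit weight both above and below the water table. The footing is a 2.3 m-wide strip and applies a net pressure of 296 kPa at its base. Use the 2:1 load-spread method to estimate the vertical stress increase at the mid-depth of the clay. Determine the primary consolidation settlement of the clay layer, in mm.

Mid-depth of clay below the ground surface: z = 3.4 + 2.7/2 = 4.75 m.
Total vertical stress at mid-clay: σ_v = 18.4×3.4 + 16.8×1.35 = 85.24 kPa.
Pore pressure: u = 9.81×(4.75 − 0.21) = 44.537 kPa.
Initial effective stress: σ'_0 = σ_v − u = 85.24 − 44.537 = 40.703 kPa.
Stress increase at mid-clay by the 2:1 spreading method:
Δσ = qB/(B+z) = 296×2.3/(2.3+4.75) = 96.567 kPa
Final effective stress: σ'_f = σ'_0 + Δσ = 40.703 + 96.567 = 137.27 kPa.
Normally consolidated clay, so the full stress increment lies on the virgin compression line:
S_c = C_c·H/(1+e₀)·log₁₀(σ'_f/σ'_0) = 0.34×2.7/(1+1.26)×log₁₀(137.27/40.703)
    = 0.40619 × 0.52795 = 0.2144 m

S_c ≈ 214 mm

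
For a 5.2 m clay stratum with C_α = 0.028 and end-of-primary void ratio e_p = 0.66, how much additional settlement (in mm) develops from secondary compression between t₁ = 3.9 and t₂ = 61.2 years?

Secondary compression: S_s = C_α·H/(1+e_p)·log₁₀(t₂/t₁)
S_s = 0.028×5.2/(1+0.66)×log₁₀(61.2/3.9)
    = 0.08771 × 1.196 = 0.1049 m

S_s ≈ 105 mm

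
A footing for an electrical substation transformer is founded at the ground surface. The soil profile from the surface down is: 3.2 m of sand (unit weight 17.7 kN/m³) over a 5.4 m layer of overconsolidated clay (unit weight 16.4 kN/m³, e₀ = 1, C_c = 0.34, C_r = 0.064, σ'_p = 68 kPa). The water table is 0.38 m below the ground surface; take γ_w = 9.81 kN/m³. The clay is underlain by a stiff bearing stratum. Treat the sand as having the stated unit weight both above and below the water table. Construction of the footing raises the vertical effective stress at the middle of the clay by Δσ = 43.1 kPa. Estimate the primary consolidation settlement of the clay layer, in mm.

S_c ≈ 139 mm

Mid-depth of clay below the ground surface: z = 3.2 + 5.4/2 = 5.9 m.
Total vertical stress at mid-clay: σ_v = 17.7×3.2 + 16.4×2.7 = 100.92 kPa.
Pore pressure: u = 9.81×(5.9 − 0.38) = 54.151 kPa.
Initial effective stress: σ'_0 = σ_v − u = 100.92 − 54.151 = 46.769 kPa.
Final effective stress: σ'_f = 46.769 + 43.1 = 89.869 kPa.
σ'_f = 89.869 > σ'_p = 68 kPa, so the stress path crosses the preconsolidation pressure — recompression up to σ'_p, then virgin compression beyond:
S_c = H/(1+e₀)·[C_r·log₁₀(σ'_p/σ'_0) + C_c·log₁₀(σ'_f/σ'_p)]
    = 5.4/2 × [0.064×log₁₀(68/46.769) + 0.34×log₁₀(89.869/68)]
    = 2.7 × [0.010403 + 0.041174] = 0.1393 m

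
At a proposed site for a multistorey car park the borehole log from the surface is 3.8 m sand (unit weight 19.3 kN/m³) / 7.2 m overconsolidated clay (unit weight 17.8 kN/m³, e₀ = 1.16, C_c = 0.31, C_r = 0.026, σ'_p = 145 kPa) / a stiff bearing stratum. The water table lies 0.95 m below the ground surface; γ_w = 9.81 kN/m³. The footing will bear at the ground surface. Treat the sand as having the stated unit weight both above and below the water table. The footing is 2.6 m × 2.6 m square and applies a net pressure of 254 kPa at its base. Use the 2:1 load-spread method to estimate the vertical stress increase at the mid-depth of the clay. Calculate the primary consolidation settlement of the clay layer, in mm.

S_c ≈ 7.84 mm

Mid-depth of clay below the ground surface: z = 3.8 + 7.2/2 = 7.4 m.
Total vertical stress at mid-clay: σ_v = 19.3×3.8 + 17.8×3.6 = 137.42 kPa.
Pore pressure: u = 9.81×(7.4 − 0.95) = 63.275 kPa.
Initial effective stress: σ'_0 = σ_v − u = 137.42 − 63.275 = 74.145 kPa.
Stress increase at mid-clay by the 2:1 spreading method:
Δσ = qBL/((B+z)(L+z)) = 254×2.6×2.6/((2.6+7.4)(2.6+7.4)) = 17.17 kPa
Final effective stress: σ'_f = 74.145 + 17.17 = 91.315 kPa.
σ'_f = 91.315 ≤ σ'_p = 145 kPa, so the clay remains overconsolidated and only the recompression index applies:
S_c = C_r·H/(1+e₀)·log₁₀(σ'_f/σ'_0) = 0.026×7.2/2.16×log₁₀(91.315/74.145)
    = 0.086666 × 0.09046 = 0.00784 m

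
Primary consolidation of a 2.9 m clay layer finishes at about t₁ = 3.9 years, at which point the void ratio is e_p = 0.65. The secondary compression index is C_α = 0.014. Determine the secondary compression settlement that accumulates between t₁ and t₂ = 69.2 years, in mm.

Secondary compression: S_s = C_α·H/(1+e_p)·log₁₀(t₂/t₁)
S_s = 0.014×2.9/(1+0.65)×log₁₀(69.2/3.9)
    = 0.02461 × 1.249 = 0.03073 m

S_s ≈ 30.7 mm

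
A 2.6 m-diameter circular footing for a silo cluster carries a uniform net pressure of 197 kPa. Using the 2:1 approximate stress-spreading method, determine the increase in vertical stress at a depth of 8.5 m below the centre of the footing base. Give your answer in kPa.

Δσ_z ≈ 10.8 kPa

By the 2:1 method the load spreads at 1 horizontal : 2 vertical, so at depth z the loaded area has grown by z in each plan dimension:
Δσ ≈ qD²/(D+z)² = 197×2.6²/(2.6+8.5)² = 10.809 kPa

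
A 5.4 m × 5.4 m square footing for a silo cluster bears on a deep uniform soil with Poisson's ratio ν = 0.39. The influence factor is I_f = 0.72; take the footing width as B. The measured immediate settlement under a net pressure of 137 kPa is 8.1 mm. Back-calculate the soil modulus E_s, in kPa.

E_s ≈ 55800 kPa

S_e = q·B·(1−ν²)/E_s · I_f  ⇒  E_s = q·B·(1−ν²)·I_f / S_e.
E_s = 137 × 5.4 × 0.8479 × 0.72 / 0.0081 = 55760 kPa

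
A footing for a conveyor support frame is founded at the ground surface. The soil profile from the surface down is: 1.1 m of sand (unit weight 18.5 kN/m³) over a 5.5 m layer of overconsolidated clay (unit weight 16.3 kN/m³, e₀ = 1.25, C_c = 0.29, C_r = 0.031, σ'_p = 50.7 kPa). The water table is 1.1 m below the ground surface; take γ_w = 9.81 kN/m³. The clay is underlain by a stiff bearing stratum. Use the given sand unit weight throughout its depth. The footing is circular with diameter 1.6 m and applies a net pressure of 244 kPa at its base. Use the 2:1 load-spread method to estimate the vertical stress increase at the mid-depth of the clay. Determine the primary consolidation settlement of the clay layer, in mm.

S_c ≈ 57.2 mm

Mid-depth of clay below the ground surface: z = 1.1 + 5.5/2 = 3.85 m.
Total vertical stress at mid-clay: σ_v = 18.5×1.1 + 16.3×2.75 = 65.175 kPa.
Pore pressure: u = 9.81×(3.85 − 1.1) = 26.978 kPa.
Initial effective stress: σ'_0 = σ_v − u = 65.175 − 26.978 = 38.197 kPa.
Stress increase at mid-clay by the 2:1 spreading method:
Δσ ≈ qD²/(D+z)² = 244×1.6²/(1.6+3.85)² = 21.03 kPa
Final effective stress: σ'_f = 38.197 + 21.03 = 59.227 kPa.
σ'_f = 59.227 > σ'_p = 50.7 kPa, so the stress path crosses the preconsolidation pressure — recompression up to σ'_p, then virgin compression beyond:
S_c = H/(1+e₀)·[C_r·log₁₀(σ'_p/σ'_0) + C_c·log₁₀(σ'_f/σ'_p)]
    = 5.5/2.25 × [0.031×log₁₀(50.7/38.197) + 0.29×log₁₀(59.227/50.7)]
    = 2.4444 × [0.0038123 + 0.019578] = 0.05718 m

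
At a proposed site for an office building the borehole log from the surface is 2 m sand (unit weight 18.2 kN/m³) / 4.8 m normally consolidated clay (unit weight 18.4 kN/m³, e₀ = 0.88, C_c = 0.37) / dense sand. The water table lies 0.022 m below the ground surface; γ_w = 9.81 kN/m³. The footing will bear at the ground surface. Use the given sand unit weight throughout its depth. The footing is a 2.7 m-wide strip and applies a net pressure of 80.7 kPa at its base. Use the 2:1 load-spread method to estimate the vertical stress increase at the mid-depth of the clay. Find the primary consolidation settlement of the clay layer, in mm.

Mid-depth of clay below the ground surface: z = 2 + 4.8/2 = 4.4 m.
Total vertical stress at mid-clay: σ_v = 18.2×2 + 18.4×2.4 = 80.56 kPa.
Pore pressure: u = 9.81×(4.4 − 0.022) = 42.948 kPa.
Initial effective stress: σ'_0 = σ_v − u = 80.56 − 42.948 = 37.612 kPa.
Stress increase at mid-clay by the 2:1 spreading method:
Δσ = qB/(B+z) = 80.7×2.7/(2.7+4.4) = 30.689 kPa
Final effective stress: σ'_f = σ'_0 + Δσ = 37.612 + 30.689 = 68.301 kPa.
Normally consolidated clay, so the full stress increment lies on the virgin compression line:
S_c = C_c·H/(1+e₀)·log₁₀(σ'_f/σ'_0) = 0.37×4.8/(1+0.88)×log₁₀(68.301/37.612)
    = 0.94468 × 0.2591 = 0.2448 m

S_c ≈ 245 mm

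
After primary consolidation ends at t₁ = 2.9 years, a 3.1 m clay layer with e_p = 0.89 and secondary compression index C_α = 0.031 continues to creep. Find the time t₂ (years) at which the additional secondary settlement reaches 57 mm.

S_s = C_α·H/(1+e_p)·log₁₀(t₂/t₁) ⇒ log₁₀(t₂/t₁) = S_s·(1+e_p)/(C_α·H).
log₁₀(t₂/t₁) = 0.057 × (1+0.89) / (0.031×3.1) = 1.121
t₂ = t₁ × 10^1.121 = 2.9 × 13.21 = 38.32 years

t₂ ≈ 38.3 years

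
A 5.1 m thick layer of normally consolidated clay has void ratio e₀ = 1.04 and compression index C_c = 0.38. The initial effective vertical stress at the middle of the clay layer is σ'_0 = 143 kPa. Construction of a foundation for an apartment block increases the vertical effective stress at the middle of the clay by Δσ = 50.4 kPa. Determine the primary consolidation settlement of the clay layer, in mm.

Final effective stress: σ'_f = σ'_0 + Δσ = 143 + 50.4 = 193.4 kPa.
Normally consolidated clay, so the full stress increment lies on the virgin compression line:
S_c = C_c·H/(1+e₀)·log₁₀(σ'_f/σ'_0) = 0.38×5.1/(1+1.04)×log₁₀(193.4/143)
    = 0.95 × 0.13112 = 0.1246 m

S_c ≈ 125 mm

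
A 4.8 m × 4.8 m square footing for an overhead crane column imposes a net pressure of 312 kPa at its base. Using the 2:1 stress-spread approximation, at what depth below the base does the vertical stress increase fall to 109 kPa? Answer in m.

2:1 spreading — at depth z the loaded area has grown by z in each plan dimension:
qB²/(B+z)² = Δσ_z ⇒ z = B(√(q/Δσ_z) − 1) = 4.8×(√(312/109) − 1) = 3.321 m

z ≈ 3.32 m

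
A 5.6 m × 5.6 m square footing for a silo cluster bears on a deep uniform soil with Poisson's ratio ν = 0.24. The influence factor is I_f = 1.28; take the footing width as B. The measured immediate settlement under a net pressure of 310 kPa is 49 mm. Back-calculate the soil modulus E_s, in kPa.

E_s ≈ 42700 kPa

S_e = q·B·(1−ν²)/E_s · I_f  ⇒  E_s = q·B·(1−ν²)·I_f / S_e.
E_s = 310 × 5.6 × 0.9424 × 1.28 / 0.049 = 42740 kPa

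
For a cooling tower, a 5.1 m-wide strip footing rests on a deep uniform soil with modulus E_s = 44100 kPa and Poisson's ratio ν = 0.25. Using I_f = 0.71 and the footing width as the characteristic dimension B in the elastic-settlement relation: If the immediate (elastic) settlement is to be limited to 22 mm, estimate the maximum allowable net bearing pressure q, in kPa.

q ≈ 286 kPa

S_e = q·B·(1−ν²)/E_s · I_f  ⇒  q = S_e·E_s / (B·(1−ν²)·I_f).
q = 0.022 × 44100 / (5.1 × 0.9375 × 0.71) = 285.8 kPa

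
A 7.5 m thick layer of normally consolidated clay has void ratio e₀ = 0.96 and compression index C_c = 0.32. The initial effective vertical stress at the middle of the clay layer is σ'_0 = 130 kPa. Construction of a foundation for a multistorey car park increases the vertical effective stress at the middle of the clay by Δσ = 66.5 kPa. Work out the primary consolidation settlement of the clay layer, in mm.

Final effective stress: σ'_f = σ'_0 + Δσ = 130 + 66.5 = 196.5 kPa.
Normally consolidated clay, so the full stress increment lies on the virgin compression line:
S_c = C_c·H/(1+e₀)·log₁₀(σ'_f/σ'_0) = 0.32×7.5/(1+0.96)×log₁₀(196.5/130)
    = 1.2245 × 0.17942 = 0.2197 m

S_c ≈ 220 mm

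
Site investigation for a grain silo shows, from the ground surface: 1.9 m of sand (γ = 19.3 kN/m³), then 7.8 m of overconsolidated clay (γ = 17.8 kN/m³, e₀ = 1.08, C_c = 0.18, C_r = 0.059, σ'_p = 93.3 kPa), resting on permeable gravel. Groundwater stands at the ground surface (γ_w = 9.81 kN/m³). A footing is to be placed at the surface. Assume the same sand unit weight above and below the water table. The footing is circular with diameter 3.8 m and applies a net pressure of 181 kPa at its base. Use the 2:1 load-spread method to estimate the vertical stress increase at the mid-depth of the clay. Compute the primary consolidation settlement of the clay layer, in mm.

Mid-depth of clay below the ground surface: z = 1.9 + 7.8/2 = 5.8 m.
Total vertical stress at mid-clay: σ_v = 19.3×1.9 + 17.8×3.9 = 106.09 kPa.
Pore pressure: u = 9.81×(5.8 − 0) = 56.898 kPa.
Initial effective stress: σ'_0 = σ_v − u = 106.09 − 56.898 = 49.192 kPa.
Stress increase at mid-clay by the 2:1 spreading method:
Δσ ≈ qD²/(D+z)² = 181×3.8²/(3.8+5.8)² = 28.36 kPa
Final effective stress: σ'_f = 49.192 + 28.36 = 77.552 kPa.
σ'_f = 77.552 ≤ σ'_p = 93.3 kPa, so the clay remains overconsolidated and only the recompression index applies:
S_c = C_r·H/(1+e₀)·log₁₀(σ'_f/σ'_0) = 0.059×7.8/2.08×log₁₀(77.552/49.192)
    = 0.22125 × 0.1977 = 0.04374 m

S_c ≈ 43.7 mm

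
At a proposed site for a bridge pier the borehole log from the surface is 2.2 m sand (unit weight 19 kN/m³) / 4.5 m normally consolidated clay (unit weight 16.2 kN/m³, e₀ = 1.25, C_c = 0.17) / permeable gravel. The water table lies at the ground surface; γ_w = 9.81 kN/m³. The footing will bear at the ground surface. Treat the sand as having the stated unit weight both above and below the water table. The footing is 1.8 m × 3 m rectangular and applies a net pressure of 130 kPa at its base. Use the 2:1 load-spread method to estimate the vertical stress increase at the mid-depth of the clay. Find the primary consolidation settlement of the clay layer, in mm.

S_c ≈ 53.4 mm

Mid-depth of clay below the ground surface: z = 2.2 + 4.5/2 = 4.45 m.
Total vertical stress at mid-clay: σ_v = 19×2.2 + 16.2×2.25 = 78.25 kPa.
Pore pressure: u = 9.81×(4.45 − 0) = 43.655 kPa.
Initial effective stress: σ'_0 = σ_v − u = 78.25 − 43.655 = 34.595 kPa.
Stress increase at mid-clay by the 2:1 spreading method:
Δσ = qBL/((B+z)(L+z)) = 130×1.8×3/((1.8+4.45)(3+4.45)) = 15.077 kPa
Final effective stress: σ'_f = σ'_0 + Δσ = 34.595 + 15.077 = 49.672 kPa.
Normally consolidated clay, so the full stress increment lies on the virgin compression line:
S_c = C_c·H/(1+e₀)·log₁₀(σ'_f/σ'_0) = 0.17×4.5/(1+1.25)×log₁₀(49.672/34.595)
    = 0.34 × 0.1571 = 0.05341 m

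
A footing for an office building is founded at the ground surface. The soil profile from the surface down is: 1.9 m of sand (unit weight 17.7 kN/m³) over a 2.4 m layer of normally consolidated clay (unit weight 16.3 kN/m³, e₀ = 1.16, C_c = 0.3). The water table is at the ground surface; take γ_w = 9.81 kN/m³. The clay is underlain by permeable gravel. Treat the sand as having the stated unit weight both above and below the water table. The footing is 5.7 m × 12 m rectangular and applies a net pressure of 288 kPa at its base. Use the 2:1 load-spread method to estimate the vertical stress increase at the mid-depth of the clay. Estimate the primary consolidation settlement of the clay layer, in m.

S_c ≈ 0.292 m

Mid-depth of clay below the ground surface: z = 1.9 + 2.4/2 = 3.1 m.
Total vertical stress at mid-clay: σ_v = 17.7×1.9 + 16.3×1.2 = 53.19 kPa.
Pore pressure: u = 9.81×(3.1 − 0) = 30.411 kPa.
Initial effective stress: σ'_0 = σ_v − u = 53.19 − 30.411 = 22.779 kPa.
Stress increase at mid-clay by the 2:1 spreading method:
Δσ = qBL/((B+z)(L+z)) = 288×5.7×12/((5.7+3.1)(12+3.1)) = 148.25 kPa
Final effective stress: σ'_f = σ'_0 + Δσ = 22.779 + 148.25 = 171.03 kPa.
Normally consolidated clay, so the full stress increment lies on the virgin compression line:
S_c = C_c·H/(1+e₀)·log₁₀(σ'_f/σ'_0) = 0.3×2.4/(1+1.16)×log₁₀(171.03/22.779)
    = 0.33333 × 0.87554 = 0.2918 m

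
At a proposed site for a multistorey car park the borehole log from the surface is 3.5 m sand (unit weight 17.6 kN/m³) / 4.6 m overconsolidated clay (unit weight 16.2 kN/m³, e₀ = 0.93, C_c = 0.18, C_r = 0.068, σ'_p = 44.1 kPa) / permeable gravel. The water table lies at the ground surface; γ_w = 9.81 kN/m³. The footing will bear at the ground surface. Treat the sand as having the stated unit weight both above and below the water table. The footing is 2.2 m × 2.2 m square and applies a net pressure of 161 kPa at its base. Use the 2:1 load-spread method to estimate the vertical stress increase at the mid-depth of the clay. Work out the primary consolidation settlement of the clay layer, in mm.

Mid-depth of clay below the ground surface: z = 3.5 + 4.6/2 = 5.8 m.
Total vertical stress at mid-clay: σ_v = 17.6×3.5 + 16.2×2.3 = 98.86 kPa.
Pore pressure: u = 9.81×(5.8 − 0) = 56.898 kPa.
Initial effective stress: σ'_0 = σ_v − u = 98.86 − 56.898 = 41.962 kPa.
Stress increase at mid-clay by the 2:1 spreading method:
Δσ = qBL/((B+z)(L+z)) = 161×2.2×2.2/((2.2+5.8)(2.2+5.8)) = 12.176 kPa
Final effective stress: σ'_f = 41.962 + 12.176 = 54.138 kPa.
σ'_f = 54.138 > σ'_p = 44.1 kPa, so the stress path crosses the preconsolidation pressure — recompression up to σ'_p, then virgin compression beyond:
S_c = H/(1+e₀)·[C_r·log₁₀(σ'_p/σ'_0) + C_c·log₁₀(σ'_f/σ'_p)]
    = 4.6/1.93 × [0.068×log₁₀(44.1/41.962) + 0.18×log₁₀(54.138/44.1)]
    = 2.3834 × [0.0014676 + 0.016031] = 0.04171 m

S_c ≈ 41.7 mm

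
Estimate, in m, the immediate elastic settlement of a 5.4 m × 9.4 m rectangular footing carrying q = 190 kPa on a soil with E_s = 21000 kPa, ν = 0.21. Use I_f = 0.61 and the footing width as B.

Immediate (elastic) settlement: S_e = q·B·(1−ν²)/E_s · I_f.
S_e = 190 × 5.4 × (1 − 0.21²) / 21000 × 0.61
    = 190 × 5.4 × 0.9559 / 21000 × 0.61
    = 0.02849 m

S_e ≈ 0.0285 m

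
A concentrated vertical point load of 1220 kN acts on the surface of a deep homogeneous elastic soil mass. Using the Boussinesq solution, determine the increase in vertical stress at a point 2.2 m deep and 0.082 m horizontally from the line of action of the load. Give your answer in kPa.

Boussinesq vertical stress below a point load on an elastic half-space:
Δσ_z = 3P/(2πz²) · [1 + (r/z)²]^(−5/2)
r/z = 0.082/2.2 = 0.037273; [1+(r/z)²]^(−5/2) = 0.99654.
Δσ_z = 3×1220/(2π×2.2²) × 0.99654 = 120.35 × 0.99654 = 119.9 kPa

Δσ_z ≈ 120 kPa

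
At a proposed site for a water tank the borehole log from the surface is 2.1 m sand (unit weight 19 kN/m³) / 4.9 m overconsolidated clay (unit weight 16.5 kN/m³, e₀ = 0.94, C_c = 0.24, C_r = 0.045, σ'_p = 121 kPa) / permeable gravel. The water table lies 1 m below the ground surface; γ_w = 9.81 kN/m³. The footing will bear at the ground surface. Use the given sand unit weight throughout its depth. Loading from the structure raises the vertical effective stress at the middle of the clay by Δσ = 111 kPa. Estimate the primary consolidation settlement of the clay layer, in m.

S_c ≈ 0.116 m

Mid-depth of clay below the ground surface: z = 2.1 + 4.9/2 = 4.55 m.
Total vertical stress at mid-clay: σ_v = 19×2.1 + 16.5×2.45 = 80.325 kPa.
Pore pressure: u = 9.81×(4.55 − 1) = 34.825 kPa.
Initial effective stress: σ'_0 = σ_v − u = 80.325 − 34.825 = 45.5 kPa.
Final effective stress: σ'_f = 45.5 + 111 = 156.5 kPa.
σ'_f = 156.5 > σ'_p = 121 kPa, so the stress path crosses the preconsolidation pressure — recompression up to σ'_p, then virgin compression beyond:
S_c = H/(1+e₀)·[C_r·log₁₀(σ'_p/σ'_0) + C_c·log₁₀(σ'_f/σ'_p)]
    = 4.9/1.94 × [0.045×log₁₀(121/45.5) + 0.24×log₁₀(156.5/121)]
    = 2.5258 × [0.019115 + 0.026815] = 0.116 m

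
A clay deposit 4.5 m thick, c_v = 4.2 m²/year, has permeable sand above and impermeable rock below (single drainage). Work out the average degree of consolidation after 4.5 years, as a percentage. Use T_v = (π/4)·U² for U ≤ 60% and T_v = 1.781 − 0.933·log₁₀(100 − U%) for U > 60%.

Drainage path length: H_d = H = 4.5 m (single drainage).
T_v = c_v·t/H_d² = 4.2×4.5/4.5² = 0.93333.
T_v = 0.93333 corresponds to the U > 60% branch:
U = 1 − 10^((1.781 − T_v)/0.933)/100 = 0.919

U ≈ 91.9 %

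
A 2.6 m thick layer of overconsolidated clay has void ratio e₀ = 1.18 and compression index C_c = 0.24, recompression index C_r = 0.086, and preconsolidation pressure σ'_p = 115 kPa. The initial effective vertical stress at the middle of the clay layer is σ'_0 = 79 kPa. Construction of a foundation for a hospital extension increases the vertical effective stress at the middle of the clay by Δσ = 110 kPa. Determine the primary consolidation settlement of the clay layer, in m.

S_c ≈ 0.0785 m

Final effective stress: σ'_f = 79 + 110 = 189 kPa.
σ'_f = 189 > σ'_p = 115 kPa, so the stress path crosses the preconsolidation pressure — recompression up to σ'_p, then virgin compression beyond:
S_c = H/(1+e₀)·[C_r·log₁₀(σ'_p/σ'_0) + C_c·log₁₀(σ'_f/σ'_p)]
    = 2.6/2.18 × [0.086×log₁₀(115/79) + 0.24×log₁₀(189/115)]
    = 1.1927 × [0.014024 + 0.051783] = 0.07849 m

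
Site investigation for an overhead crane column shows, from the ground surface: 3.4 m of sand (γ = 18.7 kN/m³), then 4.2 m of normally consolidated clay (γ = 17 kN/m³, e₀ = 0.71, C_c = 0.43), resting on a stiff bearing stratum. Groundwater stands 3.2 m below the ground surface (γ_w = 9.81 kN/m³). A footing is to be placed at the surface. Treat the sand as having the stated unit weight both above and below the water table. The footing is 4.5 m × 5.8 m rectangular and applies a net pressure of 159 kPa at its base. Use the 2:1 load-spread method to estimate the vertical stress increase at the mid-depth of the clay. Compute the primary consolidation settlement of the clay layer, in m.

S_c ≈ 0.179 m

Mid-depth of clay below the ground surface: z = 3.4 + 4.2/2 = 5.5 m.
Total vertical stress at mid-clay: σ_v = 18.7×3.4 + 17×2.1 = 99.28 kPa.
Pore pressure: u = 9.81×(5.5 − 3.2) = 22.563 kPa.
Initial effective stress: σ'_0 = σ_v − u = 99.28 − 22.563 = 76.717 kPa.
Stress increase at mid-clay by the 2:1 spreading method:
Δσ = qBL/((B+z)(L+z)) = 159×4.5×5.8/((4.5+5.5)(5.8+5.5)) = 36.725 kPa
Final effective stress: σ'_f = σ'_0 + Δσ = 76.717 + 36.725 = 113.44 kPa.
Normally consolidated clay, so the full stress increment lies on the virgin compression line:
S_c = C_c·H/(1+e₀)·log₁₀(σ'_f/σ'_0) = 0.43×4.2/(1+0.71)×log₁₀(113.44/76.717)
    = 1.0561 × 0.16987 = 0.1794 m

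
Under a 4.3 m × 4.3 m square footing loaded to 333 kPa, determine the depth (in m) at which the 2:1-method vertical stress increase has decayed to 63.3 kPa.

2:1 spreading — at depth z the loaded area has grown by z in each plan dimension:
qB²/(B+z)² = Δσ_z ⇒ z = B(√(q/Δσ_z) − 1) = 4.3×(√(333/63.3) − 1) = 5.563 m

z ≈ 5.56 m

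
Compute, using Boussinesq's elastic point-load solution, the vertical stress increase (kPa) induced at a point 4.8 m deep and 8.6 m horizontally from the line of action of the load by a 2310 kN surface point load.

Δσ_z ≈ 1.32 kPa

Boussinesq vertical stress below a point load on an elastic half-space:
Δσ_z = 3P/(2πz²) · [1 + (r/z)²]^(−5/2)
r/z = 8.6/4.8 = 1.7917; [1+(r/z)²]^(−5/2) = 0.027496.
Δσ_z = 3×2310/(2π×4.8²) × 0.027496 = 47.871 × 0.027496 = 1.316 kPa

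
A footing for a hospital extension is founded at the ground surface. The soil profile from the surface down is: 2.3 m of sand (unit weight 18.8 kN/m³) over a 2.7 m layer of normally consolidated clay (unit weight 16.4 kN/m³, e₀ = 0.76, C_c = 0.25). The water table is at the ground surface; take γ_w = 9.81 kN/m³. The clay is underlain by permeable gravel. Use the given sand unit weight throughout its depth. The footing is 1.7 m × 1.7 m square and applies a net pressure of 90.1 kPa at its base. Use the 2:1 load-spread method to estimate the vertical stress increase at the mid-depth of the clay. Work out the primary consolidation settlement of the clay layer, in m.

Mid-depth of clay below the ground surface: z = 2.3 + 2.7/2 = 3.65 m.
Total vertical stress at mid-clay: σ_v = 18.8×2.3 + 16.4×1.35 = 65.38 kPa.
Pore pressure: u = 9.81×(3.65 − 0) = 35.806 kPa.
Initial effective stress: σ'_0 = σ_v − u = 65.38 − 35.806 = 29.574 kPa.
Stress increase at mid-clay by the 2:1 spreading method:
Δσ = qBL/((B+z)(L+z)) = 90.1×1.7×1.7/((1.7+3.65)(1.7+3.65)) = 9.0974 kPa
Final effective stress: σ'_f = σ'_0 + Δσ = 29.574 + 9.0974 = 38.671 kPa.
Normally consolidated clay, so the full stress increment lies on the virgin compression line:
S_c = C_c·H/(1+e₀)·log₁₀(σ'_f/σ'_0) = 0.25×2.7/(1+0.76)×log₁₀(38.671/29.574)
    = 0.38352 × 0.11648 = 0.04467 m

S_c ≈ 0.0447 m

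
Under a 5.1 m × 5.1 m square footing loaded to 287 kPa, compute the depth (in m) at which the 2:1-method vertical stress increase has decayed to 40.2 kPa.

2:1 spreading — at depth z the loaded area has grown by z in each plan dimension:
qB²/(B+z)² = Δσ_z ⇒ z = B(√(q/Δσ_z) − 1) = 5.1×(√(287/40.2) − 1) = 8.527 m

z ≈ 8.53 m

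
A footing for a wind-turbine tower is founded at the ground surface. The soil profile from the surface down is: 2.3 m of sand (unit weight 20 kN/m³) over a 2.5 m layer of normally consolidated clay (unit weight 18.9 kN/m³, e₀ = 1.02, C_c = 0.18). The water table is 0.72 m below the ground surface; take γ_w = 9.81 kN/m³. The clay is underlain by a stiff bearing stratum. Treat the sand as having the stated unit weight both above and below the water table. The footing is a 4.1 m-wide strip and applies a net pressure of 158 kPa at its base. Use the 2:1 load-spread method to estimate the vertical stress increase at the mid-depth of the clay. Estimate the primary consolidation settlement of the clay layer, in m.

S_c ≈ 0.107 m

Mid-depth of clay below the ground surface: z = 2.3 + 2.5/2 = 3.55 m.
Total vertical stress at mid-clay: σ_v = 20×2.3 + 18.9×1.25 = 69.625 kPa.
Pore pressure: u = 9.81×(3.55 − 0.72) = 27.762 kPa.
Initial effective stress: σ'_0 = σ_v − u = 69.625 − 27.762 = 41.863 kPa.
Stress increase at mid-clay by the 2:1 spreading method:
Δσ = qB/(B+z) = 158×4.1/(4.1+3.55) = 84.68 kPa
Final effective stress: σ'_f = σ'_0 + Δσ = 41.863 + 84.68 = 126.54 kPa.
Normally consolidated clay, so the full stress increment lies on the virgin compression line:
S_c = C_c·H/(1+e₀)·log₁₀(σ'_f/σ'_0) = 0.18×2.5/(1+1.02)×log₁₀(126.54/41.863)
    = 0.22277 × 0.4804 = 0.107 m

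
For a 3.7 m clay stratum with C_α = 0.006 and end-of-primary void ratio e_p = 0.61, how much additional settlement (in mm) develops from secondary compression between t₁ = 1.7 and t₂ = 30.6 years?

S_s ≈ 17.3 mm

Secondary compression: S_s = C_α·H/(1+e_p)·log₁₀(t₂/t₁)
S_s = 0.006×3.7/(1+0.61)×log₁₀(30.6/1.7)
    = 0.01379 × 1.255 = 0.01731 m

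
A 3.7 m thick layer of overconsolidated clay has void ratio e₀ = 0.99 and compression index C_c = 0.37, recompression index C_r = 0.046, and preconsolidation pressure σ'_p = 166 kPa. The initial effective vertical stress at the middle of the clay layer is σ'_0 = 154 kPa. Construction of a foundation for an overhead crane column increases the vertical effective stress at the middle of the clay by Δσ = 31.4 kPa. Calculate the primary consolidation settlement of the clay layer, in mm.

S_c ≈ 35.8 mm

Final effective stress: σ'_f = 154 + 31.4 = 185.4 kPa.
σ'_f = 185.4 > σ'_p = 166 kPa, so the stress path crosses the preconsolidation pressure — recompression up to σ'_p, then virgin compression beyond:
S_c = H/(1+e₀)·[C_r·log₁₀(σ'_p/σ'_0) + C_c·log₁₀(σ'_f/σ'_p)]
    = 3.7/1.99 × [0.046×log₁₀(166/154) + 0.37×log₁₀(185.4/166)]
    = 1.8593 × [0.001499 + 0.017761] = 0.03581 m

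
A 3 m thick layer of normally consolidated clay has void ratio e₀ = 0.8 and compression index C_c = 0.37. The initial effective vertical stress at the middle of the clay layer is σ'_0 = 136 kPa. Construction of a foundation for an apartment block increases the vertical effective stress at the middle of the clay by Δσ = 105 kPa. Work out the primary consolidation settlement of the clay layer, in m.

Final effective stress: σ'_f = σ'_0 + Δσ = 136 + 105 = 241 kPa.
Normally consolidated clay, so the full stress increment lies on the virgin compression line:
S_c = C_c·H/(1+e₀)·log₁₀(σ'_f/σ'_0) = 0.37×3/(1+0.8)×log₁₀(241/136)
    = 0.61667 × 0.24848 = 0.1532 m

S_c ≈ 0.153 m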